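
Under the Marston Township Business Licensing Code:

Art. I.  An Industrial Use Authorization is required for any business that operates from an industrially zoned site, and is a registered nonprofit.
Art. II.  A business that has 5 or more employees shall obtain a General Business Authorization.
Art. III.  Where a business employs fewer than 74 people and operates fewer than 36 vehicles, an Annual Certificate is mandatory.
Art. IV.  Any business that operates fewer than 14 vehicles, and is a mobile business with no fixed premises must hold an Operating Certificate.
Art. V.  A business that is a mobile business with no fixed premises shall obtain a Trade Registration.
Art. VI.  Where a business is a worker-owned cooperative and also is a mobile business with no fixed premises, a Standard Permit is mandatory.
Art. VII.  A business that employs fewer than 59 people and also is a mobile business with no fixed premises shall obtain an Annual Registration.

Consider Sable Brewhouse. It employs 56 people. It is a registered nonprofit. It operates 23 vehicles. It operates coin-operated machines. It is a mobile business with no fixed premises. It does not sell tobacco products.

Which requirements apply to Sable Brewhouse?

Annual Certificate, Annual Registration, General Business Authorization, Trade Registration

Art. I. is a mobile business with no fixed premises (not: operates from an industrially zoned site); is a registered nonprofit → Industrial Use Authorization not required.
Art. II. employees 56 ≥ 5 → General Business Authorization required.
Art. III. employees 56 < 74; vehicles 23 < 36 → Annual Certificate required.
Art. IV. vehicles 23 ≥ 14; is a mobile business with no fixed premises → Operating Certificate not required.
Art. V. is a mobile business with no fixed premises → Trade Registration required.
Art. VI. is a registered nonprofit (not: is a worker-owned cooperative); is a mobile business with no fixed premises → Standard Permit not required.
Art. VII. employees 56 < 59; is a mobile business with no fixed premises → Annual Registration required.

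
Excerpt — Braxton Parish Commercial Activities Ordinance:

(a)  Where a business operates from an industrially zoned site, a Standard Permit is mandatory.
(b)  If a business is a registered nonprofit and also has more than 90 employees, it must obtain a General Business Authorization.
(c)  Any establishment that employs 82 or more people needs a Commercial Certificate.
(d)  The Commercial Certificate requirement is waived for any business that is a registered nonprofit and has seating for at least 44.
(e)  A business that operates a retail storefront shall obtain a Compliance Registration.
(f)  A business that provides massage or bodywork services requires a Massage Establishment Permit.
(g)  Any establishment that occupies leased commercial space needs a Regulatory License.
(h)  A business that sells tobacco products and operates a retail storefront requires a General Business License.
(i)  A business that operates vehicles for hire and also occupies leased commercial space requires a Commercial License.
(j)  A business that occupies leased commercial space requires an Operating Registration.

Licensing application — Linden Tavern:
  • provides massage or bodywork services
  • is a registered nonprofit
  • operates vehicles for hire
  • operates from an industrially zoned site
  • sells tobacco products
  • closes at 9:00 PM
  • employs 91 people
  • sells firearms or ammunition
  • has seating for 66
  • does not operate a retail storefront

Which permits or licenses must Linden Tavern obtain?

General Business Authorization, Massage Establishment Permit, Standard Permit

(a) operates from an industrially zoned site → Standard Permit required.
(b) is a registered nonprofit; employees 91 > 90 → General Business Authorization required.
(c) employees 91 ≥ 82 → Commercial Certificate required.
(d) is a registered nonprofit; seating 66 ≥ 44 → exempt from Commercial Certificate.
(e) does not operate a retail storefront → Compliance Registration not required.
(f) provides massage or bodywork services → Massage Establishment Permit required.
(g) operates from an industrially zoned site (not: occupies leased commercial space) → Regulatory License not required.
(h) sells tobacco products; does not operate a retail storefront → General Business License not required.
(i) operates vehicles for hire; operates from an industrially zoned site (not: occupies leased commercial space) → Commercial License not required.
(j) operates from an industrially zoned site (not: occupies leased commercial space) → Operating Registration not required.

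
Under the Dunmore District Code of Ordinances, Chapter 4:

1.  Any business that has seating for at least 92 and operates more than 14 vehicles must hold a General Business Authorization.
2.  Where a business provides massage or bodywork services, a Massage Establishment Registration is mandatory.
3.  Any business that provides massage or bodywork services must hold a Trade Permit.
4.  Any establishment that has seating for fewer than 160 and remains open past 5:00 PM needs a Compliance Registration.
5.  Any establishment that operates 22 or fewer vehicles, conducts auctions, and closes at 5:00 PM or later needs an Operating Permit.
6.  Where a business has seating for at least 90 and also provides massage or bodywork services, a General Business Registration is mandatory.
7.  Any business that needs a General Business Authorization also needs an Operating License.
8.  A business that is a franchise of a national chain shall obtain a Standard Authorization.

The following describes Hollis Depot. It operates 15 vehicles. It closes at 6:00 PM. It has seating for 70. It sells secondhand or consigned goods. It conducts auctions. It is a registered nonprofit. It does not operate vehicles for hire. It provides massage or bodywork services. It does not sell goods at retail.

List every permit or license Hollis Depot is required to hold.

Compliance Registration, Massage Establishment Registration, Operating Permit, Trade Permit

1. seating 70 < 92; vehicles 15 > 14 → General Business Authorization not required.
2. provides massage or bodywork services → Massage Establishment Registration required.
3. provides massage or bodywork services → Trade Permit required.
4. seating 70 < 160; closes 6:00 PM, after 5:00 PM → Compliance Registration required.
5. vehicles 15 ≤ 22; conducts auctions; closes 6:00 PM, after 5:00 PM → Operating Permit required.
6. seating 70 < 90; provides massage or bodywork services → General Business Registration not required.
7. General Business Authorization is not required → no effect.
8. is a registered nonprofit (not: is a franchise of a national chain) → Standard Authorization not required.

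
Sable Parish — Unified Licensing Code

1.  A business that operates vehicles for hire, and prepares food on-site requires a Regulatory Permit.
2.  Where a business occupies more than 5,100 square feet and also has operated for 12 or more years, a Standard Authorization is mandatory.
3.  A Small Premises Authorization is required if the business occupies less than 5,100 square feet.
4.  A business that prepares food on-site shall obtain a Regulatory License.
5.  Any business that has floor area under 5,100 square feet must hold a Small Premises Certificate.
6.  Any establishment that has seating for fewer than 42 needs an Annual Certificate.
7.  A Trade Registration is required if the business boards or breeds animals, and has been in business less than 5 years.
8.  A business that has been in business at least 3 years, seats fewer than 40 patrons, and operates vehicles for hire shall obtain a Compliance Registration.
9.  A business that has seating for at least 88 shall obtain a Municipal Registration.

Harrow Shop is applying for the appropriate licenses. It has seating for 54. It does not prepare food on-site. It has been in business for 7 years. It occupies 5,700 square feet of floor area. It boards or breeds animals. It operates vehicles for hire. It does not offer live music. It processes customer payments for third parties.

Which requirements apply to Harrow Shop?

1. operates vehicles for hire; does not prepare food on-site → Regulatory Permit not required.
2. floor area 5,700 square feet > 5,100 square feet; years in business 7 < 12 → Standard Authorization not required.
3. floor area 5,700 square feet ≥ 5,100 square feet → Small Premises Authorization not required.
4. does not prepare food on-site → Regulatory License not required.
5. floor area 5,700 square feet ≥ 5,100 square feet → Small Premises Certificate not required.
6. seating 54 ≥ 42 → Annual Certificate not required.
7. boards or breeds animals; years in business 7 ≥ 5 → Trade Registration not required.
8. years in business 7 ≥ 3; seating 54 ≥ 40; operates vehicles for hire → Compliance Registration not required.
9. seating 54 < 88 → Municipal Registration not required.

None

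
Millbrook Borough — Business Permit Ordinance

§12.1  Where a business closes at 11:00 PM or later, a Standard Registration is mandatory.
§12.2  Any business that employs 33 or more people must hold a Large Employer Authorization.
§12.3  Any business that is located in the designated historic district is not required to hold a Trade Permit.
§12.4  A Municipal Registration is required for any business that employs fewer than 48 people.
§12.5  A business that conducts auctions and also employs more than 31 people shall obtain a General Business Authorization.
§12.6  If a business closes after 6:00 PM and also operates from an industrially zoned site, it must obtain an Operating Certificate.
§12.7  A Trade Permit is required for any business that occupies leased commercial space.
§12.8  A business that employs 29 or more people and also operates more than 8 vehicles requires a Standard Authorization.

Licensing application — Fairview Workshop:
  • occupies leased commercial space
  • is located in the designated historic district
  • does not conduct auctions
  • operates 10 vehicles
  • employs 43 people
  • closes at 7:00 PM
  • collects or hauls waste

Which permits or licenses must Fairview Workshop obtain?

§12.1 closes 7:00 PM, at/before 11:00 PM → Standard Registration not required.
§12.2 employees 43 ≥ 33 → Large Employer Authorization required.
§12.3 is located in the designated historic district → exempt from Trade Permit.
§12.4 employees 43 < 48 → Municipal Registration required.
§12.5 does not conduct auctions; employees 43 > 31 → General Business Authorization not required.
§12.6 closes 7:00 PM, after 6:00 PM; occupies leased commercial space (not: operates from an industrially zoned site) → Operating Certificate not required.
§12.7 occupies leased commercial space → Trade Permit required.
§12.8 employees 43 ≥ 29; vehicles 10 > 8 → Standard Authorization required.

Large Employer Authorization, Municipal Registration, Standard Authorization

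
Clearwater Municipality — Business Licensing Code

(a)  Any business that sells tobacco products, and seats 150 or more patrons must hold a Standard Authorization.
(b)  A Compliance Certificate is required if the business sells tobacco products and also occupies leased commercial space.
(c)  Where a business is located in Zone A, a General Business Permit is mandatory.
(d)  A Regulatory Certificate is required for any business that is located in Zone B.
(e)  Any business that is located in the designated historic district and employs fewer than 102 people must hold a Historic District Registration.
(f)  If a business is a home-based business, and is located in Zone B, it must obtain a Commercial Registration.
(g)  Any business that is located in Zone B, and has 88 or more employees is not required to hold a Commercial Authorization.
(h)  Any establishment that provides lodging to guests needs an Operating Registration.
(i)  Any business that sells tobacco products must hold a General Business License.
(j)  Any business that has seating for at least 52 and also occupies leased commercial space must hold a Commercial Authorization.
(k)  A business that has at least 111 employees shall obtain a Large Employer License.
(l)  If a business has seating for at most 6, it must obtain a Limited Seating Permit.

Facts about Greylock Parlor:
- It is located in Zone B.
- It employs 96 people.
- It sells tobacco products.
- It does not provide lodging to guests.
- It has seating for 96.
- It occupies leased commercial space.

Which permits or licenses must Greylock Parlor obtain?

Compliance Certificate, General Business License, Regulatory Certificate

(a) sells tobacco products; seating 96 < 150 → Standard Authorization not required.
(b) sells tobacco products; occupies leased commercial space → Compliance Certificate required.
(c) is located in Zone B (not: is located in Zone A) → General Business Permit not required.
(d) is located in Zone B → Regulatory Certificate required.
(e) is located in Zone B (not: is located in the designated historic district); employees 96 < 102 → Historic District Registration not required.
(f) occupies leased commercial space (not: is a home-based business); is located in Zone B → Commercial Registration not required.
(g) is located in Zone B; employees 96 ≥ 88 → exempt from Commercial Authorization.
(h) does not provide lodging to guests → Operating Registration not required.
(i) sells tobacco products → General Business License required.
(j) seating 96 ≥ 52; occupies leased commercial space → Commercial Authorization required.
(k) employees 96 < 111 → Large Employer License not required.
(l) seating 96 > 6 → Limited Seating Permit not required.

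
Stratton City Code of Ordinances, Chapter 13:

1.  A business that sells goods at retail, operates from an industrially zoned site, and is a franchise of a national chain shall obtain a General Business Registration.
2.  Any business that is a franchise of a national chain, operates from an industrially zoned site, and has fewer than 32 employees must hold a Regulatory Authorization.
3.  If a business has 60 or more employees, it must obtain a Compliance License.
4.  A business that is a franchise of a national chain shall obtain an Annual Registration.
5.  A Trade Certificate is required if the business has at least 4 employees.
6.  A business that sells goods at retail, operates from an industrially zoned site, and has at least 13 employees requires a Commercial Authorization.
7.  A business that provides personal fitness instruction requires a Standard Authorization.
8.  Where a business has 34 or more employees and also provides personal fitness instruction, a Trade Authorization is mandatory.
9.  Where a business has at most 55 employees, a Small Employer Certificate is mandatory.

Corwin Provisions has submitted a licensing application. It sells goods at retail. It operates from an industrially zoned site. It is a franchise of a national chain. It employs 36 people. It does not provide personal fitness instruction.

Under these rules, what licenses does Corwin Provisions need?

Annual Registration, Commercial Authorization, General Business Registration, Small Employer Certificate, Trade Certificate

1. sells goods at retail; operates from an industrially zoned site; is a franchise of a national chain → General Business Registration required.
2. is a franchise of a national chain; operates from an industrially zoned site; employees 36 ≥ 32 → Regulatory Authorization not required.
3. employees 36 < 60 → Compliance License not required.
4. is a franchise of a national chain → Annual Registration required.
5. employees 36 ≥ 4 → Trade Certificate required.
6. sells goods at retail; operates from an industrially zoned site; employees 36 ≥ 13 → Commercial Authorization required.
7. does not provide personal fitness instruction → Standard Authorization not required.
8. employees 36 ≥ 34; does not provide personal fitness instruction → Trade Authorization not required.
9. employees 36 ≤ 55 → Small Employer Certificate required.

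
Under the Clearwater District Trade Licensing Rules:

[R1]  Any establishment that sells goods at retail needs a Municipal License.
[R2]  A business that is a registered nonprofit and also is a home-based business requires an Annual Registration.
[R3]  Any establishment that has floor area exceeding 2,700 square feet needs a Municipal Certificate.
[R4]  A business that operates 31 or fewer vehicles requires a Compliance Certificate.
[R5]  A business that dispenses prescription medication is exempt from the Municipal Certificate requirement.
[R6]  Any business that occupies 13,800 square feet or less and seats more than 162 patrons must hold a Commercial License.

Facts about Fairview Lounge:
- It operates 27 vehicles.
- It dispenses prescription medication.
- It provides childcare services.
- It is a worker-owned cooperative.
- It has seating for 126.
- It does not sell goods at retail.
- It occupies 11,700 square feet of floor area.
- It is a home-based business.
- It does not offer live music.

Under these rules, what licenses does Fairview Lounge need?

Compliance Certificate

[R1] does not sell goods at retail → Municipal License not required.
[R2] is a worker-owned cooperative (not: is a registered nonprofit); is a home-based business → Annual Registration not required.
[R3] floor area 11,700 square feet > 2,700 square feet → Municipal Certificate required.
[R4] vehicles 27 ≤ 31 → Compliance Certificate required.
[R5] dispenses prescription medication → exempt from Municipal Certificate.
[R6] floor area 11,700 square feet ≤ 13,800 square feet; seating 126 ≤ 162 → Commercial License not required.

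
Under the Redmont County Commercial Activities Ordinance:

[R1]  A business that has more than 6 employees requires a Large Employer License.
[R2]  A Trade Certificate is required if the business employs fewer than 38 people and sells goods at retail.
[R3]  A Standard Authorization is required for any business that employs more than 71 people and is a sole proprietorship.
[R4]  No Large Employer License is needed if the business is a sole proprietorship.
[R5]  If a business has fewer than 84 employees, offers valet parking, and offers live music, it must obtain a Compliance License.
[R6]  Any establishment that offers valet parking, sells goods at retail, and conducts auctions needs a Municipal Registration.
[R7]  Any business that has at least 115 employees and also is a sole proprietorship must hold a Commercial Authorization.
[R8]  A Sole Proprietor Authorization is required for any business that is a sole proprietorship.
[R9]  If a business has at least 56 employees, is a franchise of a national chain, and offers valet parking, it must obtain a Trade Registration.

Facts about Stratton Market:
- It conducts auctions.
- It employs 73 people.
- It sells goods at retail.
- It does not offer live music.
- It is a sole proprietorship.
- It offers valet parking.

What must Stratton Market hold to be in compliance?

[R1] employees 73 > 6 → Large Employer License required.
[R2] employees 73 ≥ 38; sells goods at retail → Trade Certificate not required.
[R3] employees 73 > 71; is a sole proprietorship → Standard Authorization required.
[R4] is a sole proprietorship → exempt from Large Employer License.
[R5] employees 73 < 84; offers valet parking; does not offer live music → Compliance License not required.
[R6] offers valet parking; sells goods at retail; conducts auctions → Municipal Registration required.
[R7] employees 73 < 115; is a sole proprietorship → Commercial Authorization not required.
[R8] is a sole proprietorship → Sole Proprietor Authorization required.
[R9] employees 73 ≥ 56; is a sole proprietorship (not: is a franchise of a national chain); offers valet parking → Trade Registration not required.

Municipal Registration, Sole Proprietor Authorization, Standard Authorization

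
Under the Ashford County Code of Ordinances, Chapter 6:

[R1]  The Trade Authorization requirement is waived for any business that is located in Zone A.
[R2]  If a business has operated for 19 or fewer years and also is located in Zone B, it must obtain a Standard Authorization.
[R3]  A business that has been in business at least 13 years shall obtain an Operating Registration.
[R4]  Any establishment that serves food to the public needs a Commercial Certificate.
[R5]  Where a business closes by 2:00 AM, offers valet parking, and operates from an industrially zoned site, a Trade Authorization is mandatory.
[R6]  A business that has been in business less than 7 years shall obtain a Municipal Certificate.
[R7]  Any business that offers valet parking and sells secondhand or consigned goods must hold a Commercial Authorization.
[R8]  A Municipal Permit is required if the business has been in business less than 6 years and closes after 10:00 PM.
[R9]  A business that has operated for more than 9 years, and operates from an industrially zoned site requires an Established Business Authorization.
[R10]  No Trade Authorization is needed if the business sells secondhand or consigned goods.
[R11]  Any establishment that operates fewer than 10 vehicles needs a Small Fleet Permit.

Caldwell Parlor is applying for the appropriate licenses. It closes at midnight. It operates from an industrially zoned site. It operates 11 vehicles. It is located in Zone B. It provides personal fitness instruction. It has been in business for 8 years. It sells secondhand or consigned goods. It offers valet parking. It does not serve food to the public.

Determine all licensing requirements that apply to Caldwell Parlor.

Commercial Authorization, Standard Authorization

[R1] is located in Zone B (not: is located in Zone A) → Trade Authorization exemption does not apply.
[R2] years in business 8 ≤ 19; is located in Zone B → Standard Authorization required.
[R3] years in business 8 < 13 → Operating Registration not required.
[R4] does not serve food to the public → Commercial Certificate not required.
[R5] closes midnight, at/before 2:00 AM; offers valet parking; operates from an industrially zoned site → Trade Authorization required.
[R6] years in business 8 ≥ 7 → Municipal Certificate not required.
[R7] offers valet parking; sells secondhand or consigned goods → Commercial Authorization required.
[R8] years in business 8 ≥ 6; closes midnight, after 10:00 PM → Municipal Permit not required.
[R9] years in business 8 ≤ 9; operates from an industrially zoned site → Established Business Authorization not required.
[R10] sells secondhand or consigned goods → exempt from Trade Authorization.
[R11] vehicles 11 ≥ 10 → Small Fleet Permit not required.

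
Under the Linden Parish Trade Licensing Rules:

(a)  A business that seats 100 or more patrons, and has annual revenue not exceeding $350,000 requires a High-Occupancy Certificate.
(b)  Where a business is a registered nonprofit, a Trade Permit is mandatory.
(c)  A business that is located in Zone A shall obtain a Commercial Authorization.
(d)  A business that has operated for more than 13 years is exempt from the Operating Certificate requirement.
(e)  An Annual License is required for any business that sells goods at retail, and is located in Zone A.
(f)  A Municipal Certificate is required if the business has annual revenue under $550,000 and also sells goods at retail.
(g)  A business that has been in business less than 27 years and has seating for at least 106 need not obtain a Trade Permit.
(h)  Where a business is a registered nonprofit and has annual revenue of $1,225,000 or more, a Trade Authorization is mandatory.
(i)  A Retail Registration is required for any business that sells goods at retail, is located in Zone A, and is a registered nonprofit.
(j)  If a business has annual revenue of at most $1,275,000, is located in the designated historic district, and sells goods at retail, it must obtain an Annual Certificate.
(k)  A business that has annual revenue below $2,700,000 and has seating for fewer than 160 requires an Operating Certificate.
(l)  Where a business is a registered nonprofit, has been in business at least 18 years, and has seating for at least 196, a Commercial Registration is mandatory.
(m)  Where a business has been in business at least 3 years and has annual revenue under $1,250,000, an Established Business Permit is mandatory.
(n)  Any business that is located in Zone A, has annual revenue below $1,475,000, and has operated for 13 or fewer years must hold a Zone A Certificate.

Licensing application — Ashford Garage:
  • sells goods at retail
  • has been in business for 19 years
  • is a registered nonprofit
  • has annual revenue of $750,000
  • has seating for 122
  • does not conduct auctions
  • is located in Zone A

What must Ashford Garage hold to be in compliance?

Annual License, Commercial Authorization, Established Business Permit, Retail Registration

(a) seating 122 ≥ 100; revenue $750,000 > $350,000 → High-Occupancy Certificate not required.
(b) is a registered nonprofit → Trade Permit required.
(c) is located in Zone A → Commercial Authorization required.
(d) years in business 19 > 13 → exempt from Operating Certificate.
(e) sells goods at retail; is located in Zone A → Annual License required.
(f) revenue $750,000 ≥ $550,000; sells goods at retail → Municipal Certificate not required.
(g) years in business 19 < 27; seating 122 ≥ 106 → exempt from Trade Permit.
(h) is a registered nonprofit; revenue $750,000 < $1,225,000 → Trade Authorization not required.
(i) sells goods at retail; is located in Zone A; is a registered nonprofit → Retail Registration required.
(j) revenue $750,000 ≤ $1,275,000; is located in Zone A (not: is located in the designated historic district); sells goods at retail → Annual Certificate not required.
(k) revenue $750,000 < $2,700,000; seating 122 < 160 → Operating Certificate required.
(l) is a registered nonprofit; years in business 19 ≥ 18; seating 122 < 196 → Commercial Registration not required.
(m) years in business 19 ≥ 3; revenue $750,000 < $1,250,000 → Established Business Permit required.
(n) is located in Zone A; revenue $750,000 < $1,475,000; years in business 19 > 13 → Zone A Certificate not required.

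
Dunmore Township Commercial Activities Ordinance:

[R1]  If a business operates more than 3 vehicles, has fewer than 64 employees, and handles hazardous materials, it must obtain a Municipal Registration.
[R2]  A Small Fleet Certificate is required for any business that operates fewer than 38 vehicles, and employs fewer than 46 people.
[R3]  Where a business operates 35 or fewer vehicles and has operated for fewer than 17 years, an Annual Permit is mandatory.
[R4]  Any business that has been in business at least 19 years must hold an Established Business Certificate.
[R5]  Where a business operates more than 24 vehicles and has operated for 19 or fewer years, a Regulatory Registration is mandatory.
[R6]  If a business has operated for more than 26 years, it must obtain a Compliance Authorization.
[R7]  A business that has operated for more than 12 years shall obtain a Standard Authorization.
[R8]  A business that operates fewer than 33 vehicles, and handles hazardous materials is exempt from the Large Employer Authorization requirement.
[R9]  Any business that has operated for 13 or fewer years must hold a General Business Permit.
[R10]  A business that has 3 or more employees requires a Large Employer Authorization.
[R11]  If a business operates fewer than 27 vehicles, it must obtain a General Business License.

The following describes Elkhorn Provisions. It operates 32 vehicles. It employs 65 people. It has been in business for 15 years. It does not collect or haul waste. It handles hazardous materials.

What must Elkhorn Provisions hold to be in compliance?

Annual Permit, Regulatory Registration, Standard Authorization

[R1] vehicles 32 > 3; employees 65 ≥ 64; handles hazardous materials → Municipal Registration not required.
[R2] vehicles 32 < 38; employees 65 ≥ 46 → Small Fleet Certificate not required.
[R3] vehicles 32 ≤ 35; years in business 15 < 17 → Annual Permit required.
[R4] years in business 15 < 19 → Established Business Certificate not required.
[R5] vehicles 32 > 24; years in business 15 ≤ 19 → Regulatory Registration required.
[R6] years in business 15 ≤ 26 → Compliance Authorization not required.
[R7] years in business 15 > 12 → Standard Authorization required.
[R8] vehicles 32 < 33; handles hazardous materials → exempt from Large Employer Authorization.
[R9] years in business 15 > 13 → General Business Permit not required.
[R10] employees 65 ≥ 3 → Large Employer Authorization required.
[R11] vehicles 32 ≥ 27 → General Business License not required.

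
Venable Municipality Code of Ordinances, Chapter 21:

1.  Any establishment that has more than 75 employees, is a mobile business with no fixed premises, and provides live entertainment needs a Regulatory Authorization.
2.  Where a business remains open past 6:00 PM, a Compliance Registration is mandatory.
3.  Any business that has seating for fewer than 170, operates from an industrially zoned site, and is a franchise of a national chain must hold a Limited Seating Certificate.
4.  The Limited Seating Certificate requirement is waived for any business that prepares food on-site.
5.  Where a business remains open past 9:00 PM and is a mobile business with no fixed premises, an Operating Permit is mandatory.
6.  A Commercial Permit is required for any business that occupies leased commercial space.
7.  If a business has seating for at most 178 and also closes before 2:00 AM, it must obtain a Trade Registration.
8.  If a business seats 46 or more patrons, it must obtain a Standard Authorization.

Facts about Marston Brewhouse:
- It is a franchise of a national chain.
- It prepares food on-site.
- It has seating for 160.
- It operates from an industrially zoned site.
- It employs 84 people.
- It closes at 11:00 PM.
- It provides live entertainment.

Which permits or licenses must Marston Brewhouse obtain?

1. employees 84 > 75; operates from an industrially zoned site (not: is a mobile business with no fixed premises); provides live entertainment → Regulatory Authorization not required.
2. closes 11:00 PM, after 6:00 PM → Compliance Registration required.
3. seating 160 < 170; operates from an industrially zoned site; is a franchise of a national chain → Limited Seating Certificate required.
4. prepares food on-site → exempt from Limited Seating Certificate.
5. closes 11:00 PM, after 9:00 PM; operates from an industrially zoned site (not: is a mobile business with no fixed premises) → Operating Permit not required.
6. operates from an industrially zoned site (not: occupies leased commercial space) → Commercial Permit not required.
7. seating 160 ≤ 178; closes 11:00 PM, at/before 2:00 AM → Trade Registration required.
8. seating 160 ≥ 46 → Standard Authorization required.

Compliance Registration, Standard Authorization, Trade Registration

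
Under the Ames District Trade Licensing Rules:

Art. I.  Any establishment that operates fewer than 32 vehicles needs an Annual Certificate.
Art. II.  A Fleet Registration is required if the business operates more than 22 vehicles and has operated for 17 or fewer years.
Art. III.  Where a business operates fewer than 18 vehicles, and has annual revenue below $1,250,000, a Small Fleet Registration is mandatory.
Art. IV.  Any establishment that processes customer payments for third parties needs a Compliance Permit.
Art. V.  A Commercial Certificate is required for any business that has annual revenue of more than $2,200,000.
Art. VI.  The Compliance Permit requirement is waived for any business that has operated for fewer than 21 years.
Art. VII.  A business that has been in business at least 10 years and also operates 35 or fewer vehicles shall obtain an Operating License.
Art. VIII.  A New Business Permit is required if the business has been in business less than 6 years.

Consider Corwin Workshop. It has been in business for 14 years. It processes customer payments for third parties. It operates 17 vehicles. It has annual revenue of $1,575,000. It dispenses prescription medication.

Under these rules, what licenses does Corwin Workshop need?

Annual Certificate, Operating License

Art. I. vehicles 17 < 32 → Annual Certificate required.
Art. II. vehicles 17 ≤ 22; years in business 14 ≤ 17 → Fleet Registration not required.
Art. III. vehicles 17 < 18; revenue $1,575,000 ≥ $1,250,000 → Small Fleet Registration not required.
Art. IV. processes customer payments for third parties → Compliance Permit required.
Art. V. revenue $1,575,000 ≤ $2,200,000 → Commercial Certificate not required.
Art. VI. years in business 14 < 21 → exempt from Compliance Permit.
Art. VII. years in business 14 ≥ 10; vehicles 17 ≤ 35 → Operating License required.
Art. VIII. years in business 14 ≥ 6 → New Business Permit not required.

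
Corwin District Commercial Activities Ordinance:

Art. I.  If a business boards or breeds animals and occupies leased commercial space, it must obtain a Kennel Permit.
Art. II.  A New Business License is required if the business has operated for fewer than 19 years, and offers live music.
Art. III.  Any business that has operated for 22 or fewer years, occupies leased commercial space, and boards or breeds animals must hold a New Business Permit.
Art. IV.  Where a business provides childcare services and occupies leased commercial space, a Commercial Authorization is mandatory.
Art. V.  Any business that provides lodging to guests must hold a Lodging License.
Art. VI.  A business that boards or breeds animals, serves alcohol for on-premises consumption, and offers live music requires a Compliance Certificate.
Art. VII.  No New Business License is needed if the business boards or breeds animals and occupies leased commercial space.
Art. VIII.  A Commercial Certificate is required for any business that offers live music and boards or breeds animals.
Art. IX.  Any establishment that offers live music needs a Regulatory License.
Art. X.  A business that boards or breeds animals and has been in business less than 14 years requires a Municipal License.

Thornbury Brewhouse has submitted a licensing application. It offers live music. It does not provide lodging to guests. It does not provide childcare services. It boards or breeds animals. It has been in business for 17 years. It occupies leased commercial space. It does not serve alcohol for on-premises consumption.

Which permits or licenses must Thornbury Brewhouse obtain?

Commercial Certificate, Kennel Permit, New Business Permit, Regulatory License

Art. I. boards or breeds animals; occupies leased commercial space → Kennel Permit required.
Art. II. years in business 17 < 19; offers live music → New Business License required.
Art. III. years in business 17 ≤ 22; occupies leased commercial space; boards or breeds animals → New Business Permit required.
Art. IV. does not provide childcare services; occupies leased commercial space → Commercial Authorization not required.
Art. V. does not provide lodging to guests → Lodging License not required.
Art. VI. boards or breeds animals; does not serve alcohol for on-premises consumption; offers live music → Compliance Certificate not required.
Art. VII. boards or breeds animals; occupies leased commercial space → exempt from New Business License.
Art. VIII. offers live music; boards or breeds animals → Commercial Certificate required.
Art. IX. offers live music → Regulatory License required.
Art. X. boards or breeds animals; years in business 17 ≥ 14 → Municipal License not required.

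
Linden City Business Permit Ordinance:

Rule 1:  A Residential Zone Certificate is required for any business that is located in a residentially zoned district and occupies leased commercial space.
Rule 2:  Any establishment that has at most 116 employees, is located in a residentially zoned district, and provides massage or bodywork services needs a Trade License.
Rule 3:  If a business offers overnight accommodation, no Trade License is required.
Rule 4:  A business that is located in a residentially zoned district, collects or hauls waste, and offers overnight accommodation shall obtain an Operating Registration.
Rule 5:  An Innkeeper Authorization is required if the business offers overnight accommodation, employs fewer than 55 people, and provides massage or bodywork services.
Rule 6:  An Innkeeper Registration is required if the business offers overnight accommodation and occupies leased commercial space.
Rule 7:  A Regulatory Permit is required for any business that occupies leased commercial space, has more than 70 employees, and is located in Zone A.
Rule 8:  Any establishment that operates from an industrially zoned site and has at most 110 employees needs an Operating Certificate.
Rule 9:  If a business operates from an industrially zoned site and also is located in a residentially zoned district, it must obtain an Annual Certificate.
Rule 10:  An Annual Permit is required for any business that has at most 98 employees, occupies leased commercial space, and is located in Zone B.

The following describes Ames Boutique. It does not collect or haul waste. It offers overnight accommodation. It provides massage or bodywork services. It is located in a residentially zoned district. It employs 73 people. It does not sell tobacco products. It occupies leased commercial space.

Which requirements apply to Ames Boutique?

Innkeeper Registration, Residential Zone Certificate

Rule 1: is located in a residentially zoned district; occupies leased commercial space → Residential Zone Certificate required.
Rule 2: employees 73 ≤ 116; is located in a residentially zoned district; provides massage or bodywork services → Trade License required.
Rule 3: offers overnight accommodation → exempt from Trade License.
Rule 4: is located in a residentially zoned district; does not collect or haul waste; offers overnight accommodation → Operating Registration not required.
Rule 5: offers overnight accommodation; employees 73 ≥ 55; provides massage or bodywork services → Innkeeper Authorization not required.
Rule 6: offers overnight accommodation; occupies leased commercial space → Innkeeper Registration required.
Rule 7: occupies leased commercial space; employees 73 > 70; is located in a residentially zoned district (not: is located in Zone A) → Regulatory Permit not required.
Rule 8: occupies leased commercial space (not: operates from an industrially zoned site); employees 73 ≤ 110 → Operating Certificate not required.
Rule 9: occupies leased commercial space (not: operates from an industrially zoned site); is located in a residentially zoned district → Annual Certificate not required.
Rule 10: employees 73 ≤ 98; occupies leased commercial space; is located in a residentially zoned district (not: is located in Zone B) → Annual Permit not required.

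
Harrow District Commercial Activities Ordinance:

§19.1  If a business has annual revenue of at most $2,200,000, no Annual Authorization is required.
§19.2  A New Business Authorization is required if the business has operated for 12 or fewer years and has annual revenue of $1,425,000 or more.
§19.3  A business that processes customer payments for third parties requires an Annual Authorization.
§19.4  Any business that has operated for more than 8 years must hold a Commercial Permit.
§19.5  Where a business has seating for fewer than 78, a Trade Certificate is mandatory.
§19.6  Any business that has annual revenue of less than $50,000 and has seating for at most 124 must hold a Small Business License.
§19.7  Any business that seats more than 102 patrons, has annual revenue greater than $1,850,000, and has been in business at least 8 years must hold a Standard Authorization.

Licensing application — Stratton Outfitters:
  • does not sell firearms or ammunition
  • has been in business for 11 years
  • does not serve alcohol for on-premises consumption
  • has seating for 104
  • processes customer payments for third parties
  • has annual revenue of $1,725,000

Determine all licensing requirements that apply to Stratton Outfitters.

§19.1 revenue $1,725,000 ≤ $2,200,000 → exempt from Annual Authorization.
§19.2 years in business 11 ≤ 12; revenue $1,725,000 ≥ $1,425,000 → New Business Authorization required.
§19.3 processes customer payments for third parties → Annual Authorization required.
§19.4 years in business 11 > 8 → Commercial Permit required.
§19.5 seating 104 ≥ 78 → Trade Certificate not required.
§19.6 revenue $1,725,000 ≥ $50,000; seating 104 ≤ 124 → Small Business License not required.
§19.7 seating 104 > 102; revenue $1,725,000 ≤ $1,850,000; years in business 11 ≥ 8 → Standard Authorization not required.

Commercial Permit, New Business Authorization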